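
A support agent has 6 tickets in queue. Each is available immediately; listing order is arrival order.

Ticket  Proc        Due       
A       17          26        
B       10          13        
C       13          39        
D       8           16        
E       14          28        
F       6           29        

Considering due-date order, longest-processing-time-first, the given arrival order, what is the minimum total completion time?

EDD (increasing due date): B D A E F C.
B: 0→10
D: 10→18
A: 18→35
E: 35→49
F: 49→55
C: 55→68
Sum = 10+18+35+49+55+68 = 235.
LPT (decreasing processing time): A E C B D F.
A: 0→17
E: 17→31
C: 31→44
B: 44→54
D: 54→62
F: 62→68
Sum = 17+31+44+54+62+68 = 276.
FIFO (arrival order): A B C D E F.
A: 0→17
B: 17→27
C: 27→40
D: 40→48
E: 48→62
F: 62→68
Sum = 17+27+40+48+62+68 = 262.
EDD 235, LPT 276, FIFO 262 → minimum 235.

235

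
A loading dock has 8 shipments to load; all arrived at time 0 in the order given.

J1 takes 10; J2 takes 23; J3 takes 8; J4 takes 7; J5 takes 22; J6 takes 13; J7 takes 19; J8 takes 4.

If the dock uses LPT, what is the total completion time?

599

LPT (decreasing processing time): J2 J5 J7 J6 J1 J3 J4 J8.
J2: 0→23
J5: 23→45
J7: 45→64
J6: 64→77
J1: 77→87
J3: 87→95
J4: 95→102
J8: 102→106
Sum = 23+45+64+77+87+95+102+106 = 599.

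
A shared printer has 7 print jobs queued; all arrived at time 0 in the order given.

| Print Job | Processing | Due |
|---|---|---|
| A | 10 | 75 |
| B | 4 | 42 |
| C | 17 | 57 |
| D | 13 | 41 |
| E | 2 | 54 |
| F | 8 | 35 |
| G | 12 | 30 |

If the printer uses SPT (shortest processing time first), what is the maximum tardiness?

9

SPT (increasing processing time): E B F A G D C.
E: 0→2, due 54, tardiness 0
B: 2→6, due 42, tardiness 0
F: 6→14, due 35, tardiness 0
A: 14→24, due 75, tardiness 0
G: 24→36, due 30, tardiness 6
D: 36→49, due 41, tardiness 8
C: 49→66, due 57, tardiness 9
Maximum = 9.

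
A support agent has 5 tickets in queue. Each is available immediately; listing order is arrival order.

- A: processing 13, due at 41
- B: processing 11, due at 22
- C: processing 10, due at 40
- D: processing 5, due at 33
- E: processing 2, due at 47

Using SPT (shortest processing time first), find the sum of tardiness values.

6

SPT (increasing processing time): E D C B A.
E: 0→2, due 47, tardiness 0
D: 2→7, due 33, tardiness 0
C: 7→17, due 40, tardiness 0
B: 17→28, due 22, tardiness 6
A: 28→41, due 41, tardiness 0
Sum = 0+0+0+6+0 = 6.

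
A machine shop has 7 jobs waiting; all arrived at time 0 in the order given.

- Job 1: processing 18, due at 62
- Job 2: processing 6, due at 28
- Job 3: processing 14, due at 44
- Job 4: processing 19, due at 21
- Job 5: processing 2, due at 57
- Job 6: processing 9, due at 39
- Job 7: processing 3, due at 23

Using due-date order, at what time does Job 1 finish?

EDD (increasing due date): Job 4 Job 7 Job 2 Job 6 Job 3 Job 5 Job 1.
Job 4: 0→19
Job 7: 19→22
Job 2: 22→28
Job 6: 28→37
Job 3: 37→51
Job 5: 51→53
Job 1: 53→71

71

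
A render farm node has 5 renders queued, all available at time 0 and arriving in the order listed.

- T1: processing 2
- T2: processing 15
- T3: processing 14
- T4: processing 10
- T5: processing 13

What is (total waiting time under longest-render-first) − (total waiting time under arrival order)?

LPT (decreasing processing time): T2 T3 T5 T4 T1.
T2: waits 0, runs 0→15
T3: waits 15, runs 15→29
T5: waits 29, runs 29→42
T4: waits 42, runs 42→52
T1: waits 52, runs 52→54
Sum = 0+15+29+42+52 = 138.
FIFO (arrival order): T1 T2 T3 T4 T5.
T1: waits 0, runs 0→2
T2: waits 2, runs 2→17
T3: waits 17, runs 17→31
T4: waits 31, runs 31→41
T5: waits 41, runs 41→54
Sum = 0+2+17+31+41 = 91.
Difference = 138 − 91 = 47.

47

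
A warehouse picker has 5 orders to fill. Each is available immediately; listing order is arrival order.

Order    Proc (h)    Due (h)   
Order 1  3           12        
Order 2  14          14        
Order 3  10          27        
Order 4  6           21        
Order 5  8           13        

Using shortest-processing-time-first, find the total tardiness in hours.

SPT (increasing processing time): Order 1 Order 4 Order 5 Order 3 Order 2.
Order 1: 0→3, due 12, tardiness 0
Order 4: 3→9, due 21, tardiness 0
Order 5: 9→17, due 13, tardiness 4
Order 3: 17→27, due 27, tardiness 0
Order 2: 27→41, due 14, tardiness 27
Sum = 0+0+4+0+27 = 31.

31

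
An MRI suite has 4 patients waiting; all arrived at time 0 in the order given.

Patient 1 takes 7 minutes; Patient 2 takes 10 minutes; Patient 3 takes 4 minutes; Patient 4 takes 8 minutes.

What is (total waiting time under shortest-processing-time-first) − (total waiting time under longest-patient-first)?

SPT (increasing processing time): Patient 3 Patient 1 Patient 4 Patient 2.
Patient 3: waits 0, runs 0→4
Patient 1: waits 4, runs 4→11
Patient 4: waits 11, runs 11→19
Patient 2: waits 19, runs 19→29
Sum = 0+4+11+19 = 34.
LPT (decreasing processing time): Patient 2 Patient 4 Patient 1 Patient 3.
Patient 2: waits 0, runs 0→10
Patient 4: waits 10, runs 10→18
Patient 1: waits 18, runs 18→25
Patient 3: waits 25, runs 25→29
Sum = 0+10+18+25 = 53.
Difference = 34 − 53 = -19.

-19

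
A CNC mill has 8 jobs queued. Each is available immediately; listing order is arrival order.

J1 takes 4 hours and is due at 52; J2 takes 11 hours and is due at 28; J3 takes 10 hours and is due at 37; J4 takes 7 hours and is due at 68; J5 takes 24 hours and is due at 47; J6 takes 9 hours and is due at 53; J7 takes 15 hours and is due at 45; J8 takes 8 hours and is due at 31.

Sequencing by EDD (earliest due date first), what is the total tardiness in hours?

EDD (increasing due date): J2 J8 J3 J7 J5 J1 J6 J4.
J2: 0→11, due 28, tardiness 0
J8: 11→19, due 31, tardiness 0
J3: 19→29, due 37, tardiness 0
J7: 29→44, due 45, tardiness 0
J5: 44→68, due 47, tardiness 21
J1: 68→72, due 52, tardiness 20
J6: 72→81, due 53, tardiness 28
J4: 81→88, due 68, tardiness 20
Sum = 0+0+0+0+21+20+28+20 = 89.

89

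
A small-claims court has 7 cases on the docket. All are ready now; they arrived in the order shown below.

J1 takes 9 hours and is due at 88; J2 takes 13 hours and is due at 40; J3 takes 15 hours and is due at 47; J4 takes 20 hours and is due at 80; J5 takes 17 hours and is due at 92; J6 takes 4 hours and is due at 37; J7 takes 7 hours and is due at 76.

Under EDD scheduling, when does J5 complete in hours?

85

EDD (increasing due date): J6 J2 J3 J7 J4 J1 J5.
J6: 0→4
J2: 4→17
J3: 17→32
J7: 32→39
J4: 39→59
J1: 59→68
J5: 68→85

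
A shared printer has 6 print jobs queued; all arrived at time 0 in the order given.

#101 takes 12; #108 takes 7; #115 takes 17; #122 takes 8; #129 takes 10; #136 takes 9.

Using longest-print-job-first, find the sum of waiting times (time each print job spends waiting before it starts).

189

LPT (decreasing processing time): #115 #101 #129 #136 #122 #108.
#115: waits 0, runs 0→17
#101: waits 17, runs 17→29
#129: waits 29, runs 29→39
#136: waits 39, runs 39→48
#122: waits 48, runs 48→56
#108: waits 56, runs 56→63
Sum = 0+17+29+39+48+56 = 189.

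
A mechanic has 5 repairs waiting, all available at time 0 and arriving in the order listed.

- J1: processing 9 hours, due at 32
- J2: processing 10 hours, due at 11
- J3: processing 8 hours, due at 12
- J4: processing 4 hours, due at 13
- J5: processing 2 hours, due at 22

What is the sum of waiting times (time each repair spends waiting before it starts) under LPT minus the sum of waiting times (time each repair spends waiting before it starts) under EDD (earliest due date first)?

LPT (decreasing processing time): J2 J1 J3 J4 J5.
J2: waits 0, runs 0→10
J1: waits 10, runs 10→19
J3: waits 19, runs 19→27
J4: waits 27, runs 27→31
J5: waits 31, runs 31→33
Sum = 0+10+19+27+31 = 87.
EDD (increasing due date): J2 J3 J4 J5 J1.
J2: waits 0, runs 0→10
J3: waits 10, runs 10→18
J4: waits 18, runs 18→22
J5: waits 22, runs 22→24
J1: waits 24, runs 24→33
Sum = 0+10+18+22+24 = 74.
Difference = 87 − 74 = 13.

13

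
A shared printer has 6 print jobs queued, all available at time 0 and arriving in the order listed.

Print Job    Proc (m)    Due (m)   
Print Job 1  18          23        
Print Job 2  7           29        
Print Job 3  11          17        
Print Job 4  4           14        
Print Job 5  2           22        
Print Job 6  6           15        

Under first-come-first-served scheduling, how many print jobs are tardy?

FIFO (arrival order): Print Job 1 Print Job 2 Print Job 3 Print Job 4 Print Job 5 Print Job 6.
Print Job 1: 0→18, due 23, tardiness 0
Print Job 2: 18→25, due 29, tardiness 0
Print Job 3: 25→36, due 17, tardiness 19
Print Job 4: 36→40, due 14, tardiness 26
Print Job 5: 40→42, due 22, tardiness 20
Print Job 6: 42→48, due 15, tardiness 33
Late print jobs: 4.

4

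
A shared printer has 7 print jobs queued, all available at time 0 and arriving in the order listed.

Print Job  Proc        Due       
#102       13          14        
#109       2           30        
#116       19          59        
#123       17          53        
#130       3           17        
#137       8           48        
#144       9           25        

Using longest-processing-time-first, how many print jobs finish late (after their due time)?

5

LPT (decreasing processing time): #116 #123 #102 #144 #137 #130 #109.
#116: 0→19, due 59, tardiness 0
#123: 19→36, due 53, tardiness 0
#102: 36→49, due 14, tardiness 35
#144: 49→58, due 25, tardiness 33
#137: 58→66, due 48, tardiness 18
#130: 66→69, due 17, tardiness 52
#109: 69→71, due 30, tardiness 41
Late print jobs: 5.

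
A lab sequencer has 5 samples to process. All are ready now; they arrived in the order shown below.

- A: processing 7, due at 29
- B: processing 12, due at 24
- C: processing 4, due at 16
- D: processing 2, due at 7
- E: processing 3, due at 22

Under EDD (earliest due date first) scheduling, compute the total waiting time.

38

EDD (increasing due date): D C E B A.
D: waits 0, runs 0→2
C: waits 2, runs 2→6
E: waits 6, runs 6→9
B: waits 9, runs 9→21
A: waits 21, runs 21→28
Sum = 0+2+6+9+21 = 38.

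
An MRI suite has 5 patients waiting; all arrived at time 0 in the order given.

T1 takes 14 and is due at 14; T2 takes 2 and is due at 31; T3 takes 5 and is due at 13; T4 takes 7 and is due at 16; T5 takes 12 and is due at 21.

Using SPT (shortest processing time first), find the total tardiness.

SPT (increasing processing time): T2 T3 T4 T5 T1.
T2: 0→2, due 31, tardiness 0
T3: 2→7, due 13, tardiness 0
T4: 7→14, due 16, tardiness 0
T5: 14→26, due 21, tardiness 5
T1: 26→40, due 14, tardiness 26
Sum = 0+0+0+5+26 = 31.

31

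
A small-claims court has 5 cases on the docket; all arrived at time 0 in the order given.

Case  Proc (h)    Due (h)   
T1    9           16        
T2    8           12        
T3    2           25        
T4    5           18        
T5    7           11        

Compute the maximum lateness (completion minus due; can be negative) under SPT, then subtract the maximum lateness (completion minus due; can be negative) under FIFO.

-5

SPT (increasing processing time): T3 T4 T5 T2 T1.
T3: 0→2, due 25, lateness -23
T4: 2→7, due 18, lateness -11
T5: 7→14, due 11, lateness 3
T2: 14→22, due 12, lateness 10
T1: 22→31, due 16, lateness 15
Maximum = 15.
FIFO (arrival order): T1 T2 T3 T4 T5.
T1: 0→9, due 16, lateness -7
T2: 9→17, due 12, lateness 5
T3: 17→19, due 25, lateness -6
T4: 19→24, due 18, lateness 6
T5: 24→31, due 11, lateness 20
Maximum = 20.
Difference = 15 − 20 = -5.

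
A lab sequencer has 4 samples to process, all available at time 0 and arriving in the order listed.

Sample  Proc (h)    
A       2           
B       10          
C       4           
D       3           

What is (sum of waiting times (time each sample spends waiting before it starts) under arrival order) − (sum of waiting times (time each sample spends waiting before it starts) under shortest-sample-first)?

FIFO (arrival order): A B C D.
A: waits 0, runs 0→2
B: waits 2, runs 2→12
C: waits 12, runs 12→16
D: waits 16, runs 16→19
Sum = 0+2+12+16 = 30.
SPT (increasing processing time): A D C B.
A: waits 0, runs 0→2
D: waits 2, runs 2→5
C: waits 5, runs 5→9
B: waits 9, runs 9→19
Sum = 0+2+5+9 = 16.
Difference = 30 − 16 = 14.

14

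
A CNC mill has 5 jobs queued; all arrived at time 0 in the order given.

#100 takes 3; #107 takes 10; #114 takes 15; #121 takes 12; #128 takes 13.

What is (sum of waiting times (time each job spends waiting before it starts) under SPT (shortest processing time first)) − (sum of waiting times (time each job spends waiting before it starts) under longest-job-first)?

SPT (increasing processing time): #100 #107 #121 #128 #114.
#100: waits 0, runs 0→3
#107: waits 3, runs 3→13
#121: waits 13, runs 13→25
#128: waits 25, runs 25→38
#114: waits 38, runs 38→53
Sum = 0+3+13+25+38 = 79.
LPT (decreasing processing time): #114 #128 #121 #107 #100.
#114: waits 0, runs 0→15
#128: waits 15, runs 15→28
#121: waits 28, runs 28→40
#107: waits 40, runs 40→50
#100: waits 50, runs 50→53
Sum = 0+15+28+40+50 = 133.
Difference = 79 − 133 = -54.

-54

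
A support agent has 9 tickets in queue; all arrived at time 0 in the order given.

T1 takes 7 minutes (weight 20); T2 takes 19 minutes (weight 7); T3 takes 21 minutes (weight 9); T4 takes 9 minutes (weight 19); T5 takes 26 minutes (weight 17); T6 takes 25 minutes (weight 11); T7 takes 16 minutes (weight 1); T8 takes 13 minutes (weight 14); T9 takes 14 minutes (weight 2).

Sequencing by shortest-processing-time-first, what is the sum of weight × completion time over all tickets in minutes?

6346

SPT (increasing processing time): T1 T4 T8 T9 T7 T2 T3 T6 T5.
T1: finishes 7, weight 20, w·C = 140
T4: finishes 16, weight 19, w·C = 304
T8: finishes 29, weight 14, w·C = 406
T9: finishes 43, weight 2, w·C = 86
T7: finishes 59, weight 1, w·C = 59
T2: finishes 78, weight 7, w·C = 546
T3: finishes 99, weight 9, w·C = 891
T6: finishes 124, weight 11, w·C = 1364
T5: finishes 150, weight 17, w·C = 2550
Sum = 140+304+406+86+59+546+891+1364+2550 = 6346.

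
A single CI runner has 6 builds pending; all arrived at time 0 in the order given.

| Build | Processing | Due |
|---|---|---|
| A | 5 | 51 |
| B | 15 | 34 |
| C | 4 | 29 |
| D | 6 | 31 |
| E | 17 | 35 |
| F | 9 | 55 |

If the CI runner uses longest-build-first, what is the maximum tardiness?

LPT (decreasing processing time): E B F D A C.
E: 0→17, due 35, tardiness 0
B: 17→32, due 34, tardiness 0
F: 32→41, due 55, tardiness 0
D: 41→47, due 31, tardiness 16
A: 47→52, due 51, tardiness 1
C: 52→56, due 29, tardiness 27
Maximum = 27.

27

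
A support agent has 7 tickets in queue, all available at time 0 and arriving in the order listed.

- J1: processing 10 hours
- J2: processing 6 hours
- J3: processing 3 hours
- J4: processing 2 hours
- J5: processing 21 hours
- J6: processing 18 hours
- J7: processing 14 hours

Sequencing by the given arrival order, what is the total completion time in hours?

242

FIFO (arrival order): J1 J2 J3 J4 J5 J6 J7.
J1: 0→10
J2: 10→16
J3: 16→19
J4: 19→21
J5: 21→42
J6: 42→60
J7: 60→74
Sum = 10+16+19+21+42+60+74 = 242.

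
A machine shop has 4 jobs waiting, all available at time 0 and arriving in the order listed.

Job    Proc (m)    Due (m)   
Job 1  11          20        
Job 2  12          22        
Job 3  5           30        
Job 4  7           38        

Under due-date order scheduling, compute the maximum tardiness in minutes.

1

EDD (increasing due date): Job 1 Job 2 Job 3 Job 4.
Job 1: 0→11, due 20, tardiness 0
Job 2: 11→23, due 22, tardiness 1
Job 3: 23→28, due 30, tardiness 0
Job 4: 28→35, due 38, tardiness 0
Maximum = 1.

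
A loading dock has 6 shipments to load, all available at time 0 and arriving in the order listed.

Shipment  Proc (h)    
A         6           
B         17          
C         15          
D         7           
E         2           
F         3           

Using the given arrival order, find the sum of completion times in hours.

209

FIFO (arrival order): A B C D E F.
A: 0→6
B: 6→23
C: 23→38
D: 38→45
E: 45→47
F: 47→50
Sum = 6+23+38+45+47+50 = 209.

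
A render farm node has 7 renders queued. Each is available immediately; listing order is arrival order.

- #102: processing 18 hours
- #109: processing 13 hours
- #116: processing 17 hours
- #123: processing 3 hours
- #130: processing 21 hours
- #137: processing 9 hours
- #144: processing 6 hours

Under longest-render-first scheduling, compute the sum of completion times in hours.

LPT (decreasing processing time): #130 #102 #116 #109 #137 #144 #123.
#130: 0→21
#102: 21→39
#116: 39→56
#109: 56→69
#137: 69→78
#144: 78→84
#123: 84→87
Sum = 21+39+56+69+78+84+87 = 434.

434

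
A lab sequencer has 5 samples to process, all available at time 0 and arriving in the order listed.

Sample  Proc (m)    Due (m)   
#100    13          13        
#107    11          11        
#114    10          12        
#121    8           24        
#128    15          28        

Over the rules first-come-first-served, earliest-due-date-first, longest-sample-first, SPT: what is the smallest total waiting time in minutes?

97

FIFO (arrival order): #100 #107 #114 #121 #128.
#100: waits 0, runs 0→13
#107: waits 13, runs 13→24
#114: waits 24, runs 24→34
#121: waits 34, runs 34→42
#128: waits 42, runs 42→57
Sum = 0+13+24+34+42 = 113.
EDD (increasing due date): #107 #114 #100 #121 #128.
#107: waits 0, runs 0→11
#114: waits 11, runs 11→21
#100: waits 21, runs 21→34
#121: waits 34, runs 34→42
#128: waits 42, runs 42→57
Sum = 0+11+21+34+42 = 108.
LPT (decreasing processing time): #128 #100 #107 #114 #121.
#128: waits 0, runs 0→15
#100: waits 15, runs 15→28
#107: waits 28, runs 28→39
#114: waits 39, runs 39→49
#121: waits 49, runs 49→57
Sum = 0+15+28+39+49 = 131.
SPT (increasing processing time): #121 #114 #107 #100 #128.
#121: waits 0, runs 0→8
#114: waits 8, runs 8→18
#107: waits 18, runs 18→29
#100: waits 29, runs 29→42
#128: waits 42, runs 42→57
Sum = 0+8+18+29+42 = 97.
FIFO 113, EDD 108, LPT 131, SPT 97 → minimum 97.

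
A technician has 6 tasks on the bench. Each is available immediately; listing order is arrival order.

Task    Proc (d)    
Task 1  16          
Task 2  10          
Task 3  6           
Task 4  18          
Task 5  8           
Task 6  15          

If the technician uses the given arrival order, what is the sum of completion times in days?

255

FIFO (arrival order): Task 1 Task 2 Task 3 Task 4 Task 5 Task 6.
Task 1: 0→16
Task 2: 16→26
Task 3: 26→32
Task 4: 32→50
Task 5: 50→58
Task 6: 58→73
Sum = 16+26+32+50+58+73 = 255.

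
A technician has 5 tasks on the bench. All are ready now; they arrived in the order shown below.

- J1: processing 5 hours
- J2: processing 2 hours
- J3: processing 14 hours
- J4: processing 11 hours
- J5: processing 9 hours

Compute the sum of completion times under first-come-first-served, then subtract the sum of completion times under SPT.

FIFO (arrival order): J1 J2 J3 J4 J5.
J1: 0→5
J2: 5→7
J3: 7→21
J4: 21→32
J5: 32→41
Sum = 5+7+21+32+41 = 106.
SPT (increasing processing time): J2 J1 J5 J4 J3.
J2: 0→2
J1: 2→7
J5: 7→16
J4: 16→27
J3: 27→41
Sum = 2+7+16+27+41 = 93.
Difference = 106 − 93 = 13.

13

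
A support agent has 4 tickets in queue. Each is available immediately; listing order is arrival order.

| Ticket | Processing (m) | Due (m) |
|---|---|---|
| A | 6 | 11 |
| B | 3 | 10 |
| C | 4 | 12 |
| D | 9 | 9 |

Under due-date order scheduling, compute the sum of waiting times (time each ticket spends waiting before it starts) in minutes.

EDD (increasing due date): D B A C.
D: waits 0, runs 0→9
B: waits 9, runs 9→12
A: waits 12, runs 12→18
C: waits 18, runs 18→22
Sum = 0+9+12+18 = 39.

39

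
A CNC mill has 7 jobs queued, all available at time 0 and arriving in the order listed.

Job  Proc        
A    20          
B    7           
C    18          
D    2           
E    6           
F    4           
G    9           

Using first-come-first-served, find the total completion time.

FIFO (arrival order): A B C D E F G.
A: 0→20
B: 20→27
C: 27→45
D: 45→47
E: 47→53
F: 53→57
G: 57→66
Sum = 20+27+45+47+53+57+66 = 315.

315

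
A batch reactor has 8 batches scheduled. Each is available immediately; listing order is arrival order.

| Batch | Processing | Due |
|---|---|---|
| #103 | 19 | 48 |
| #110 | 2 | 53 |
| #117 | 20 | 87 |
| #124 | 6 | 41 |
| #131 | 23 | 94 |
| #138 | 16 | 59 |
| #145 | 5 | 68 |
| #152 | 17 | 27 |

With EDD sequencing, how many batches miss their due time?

2

EDD (increasing due date): #152 #124 #103 #110 #138 #145 #117 #131.
#152: 0→17, due 27, tardiness 0
#124: 17→23, due 41, tardiness 0
#103: 23→42, due 48, tardiness 0
#110: 42→44, due 53, tardiness 0
#138: 44→60, due 59, tardiness 1
#145: 60→65, due 68, tardiness 0
#117: 65→85, due 87, tardiness 0
#131: 85→108, due 94, tardiness 14
Late batches: 2.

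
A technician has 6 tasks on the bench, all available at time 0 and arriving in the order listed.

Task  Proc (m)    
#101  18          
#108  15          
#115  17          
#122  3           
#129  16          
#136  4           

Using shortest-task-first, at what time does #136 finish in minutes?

SPT (increasing processing time): #122 #136 #108 #129 #115 #101.
#122: 0→3
#136: 3→7

7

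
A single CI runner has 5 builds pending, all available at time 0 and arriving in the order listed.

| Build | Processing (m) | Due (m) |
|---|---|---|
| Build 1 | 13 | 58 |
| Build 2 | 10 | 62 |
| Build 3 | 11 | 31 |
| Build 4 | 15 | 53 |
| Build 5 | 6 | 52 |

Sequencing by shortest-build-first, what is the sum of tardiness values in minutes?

2

SPT (increasing processing time): Build 5 Build 2 Build 3 Build 1 Build 4.
Build 5: 0→6, due 52, tardiness 0
Build 2: 6→16, due 62, tardiness 0
Build 3: 16→27, due 31, tardiness 0
Build 1: 27→40, due 58, tardiness 0
Build 4: 40→55, due 53, tardiness 2
Sum = 0+0+0+0+2 = 2.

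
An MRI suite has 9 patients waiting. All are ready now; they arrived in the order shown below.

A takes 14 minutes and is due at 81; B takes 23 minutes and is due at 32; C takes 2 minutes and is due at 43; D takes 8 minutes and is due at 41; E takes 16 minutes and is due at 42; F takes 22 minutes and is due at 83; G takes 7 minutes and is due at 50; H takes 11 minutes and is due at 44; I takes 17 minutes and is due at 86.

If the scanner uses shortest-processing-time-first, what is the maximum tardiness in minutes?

88

SPT (increasing processing time): C G D H A E I F B.
C: 0→2, due 43, tardiness 0
G: 2→9, due 50, tardiness 0
D: 9→17, due 41, tardiness 0
H: 17→28, due 44, tardiness 0
A: 28→42, due 81, tardiness 0
E: 42→58, due 42, tardiness 16
I: 58→75, due 86, tardiness 0
F: 75→97, due 83, tardiness 14
B: 97→120, due 32, tardiness 88
Maximum = 88.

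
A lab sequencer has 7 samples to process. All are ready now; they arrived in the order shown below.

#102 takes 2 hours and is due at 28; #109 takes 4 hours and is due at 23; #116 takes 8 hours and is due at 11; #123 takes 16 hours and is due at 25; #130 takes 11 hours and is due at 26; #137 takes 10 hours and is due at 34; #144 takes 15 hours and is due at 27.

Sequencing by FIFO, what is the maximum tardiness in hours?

FIFO (arrival order): #102 #109 #116 #123 #130 #137 #144.
#102: 0→2, due 28, tardiness 0
#109: 2→6, due 23, tardiness 0
#116: 6→14, due 11, tardiness 3
#123: 14→30, due 25, tardiness 5
#130: 30→41, due 26, tardiness 15
#137: 41→51, due 34, tardiness 17
#144: 51→66, due 27, tardiness 39
Maximum = 39.

39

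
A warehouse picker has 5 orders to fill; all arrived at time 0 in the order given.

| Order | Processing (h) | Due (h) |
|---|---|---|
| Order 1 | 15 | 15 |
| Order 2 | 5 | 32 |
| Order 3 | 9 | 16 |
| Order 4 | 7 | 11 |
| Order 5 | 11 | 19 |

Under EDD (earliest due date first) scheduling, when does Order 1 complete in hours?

EDD (increasing due date): Order 4 Order 1 Order 3 Order 5 Order 2.
Order 4: 0→7
Order 1: 7→22

22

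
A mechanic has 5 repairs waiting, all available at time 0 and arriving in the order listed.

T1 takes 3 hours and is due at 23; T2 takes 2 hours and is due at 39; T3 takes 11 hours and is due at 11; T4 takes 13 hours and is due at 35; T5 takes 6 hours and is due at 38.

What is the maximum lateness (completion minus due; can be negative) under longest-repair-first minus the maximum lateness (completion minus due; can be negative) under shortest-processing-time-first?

2

LPT (decreasing processing time): T4 T3 T5 T1 T2.
T4: 0→13, due 35, lateness -22
T3: 13→24, due 11, lateness 13
T5: 24→30, due 38, lateness -8
T1: 30→33, due 23, lateness 10
T2: 33→35, due 39, lateness -4
Maximum = 13.
SPT (increasing processing time): T2 T1 T5 T3 T4.
T2: 0→2, due 39, lateness -37
T1: 2→5, due 23, lateness -18
T5: 5→11, due 38, lateness -27
T3: 11→22, due 11, lateness 11
T4: 22→35, due 35, lateness 0
Maximum = 11.
Difference = 13 − 11 = 2.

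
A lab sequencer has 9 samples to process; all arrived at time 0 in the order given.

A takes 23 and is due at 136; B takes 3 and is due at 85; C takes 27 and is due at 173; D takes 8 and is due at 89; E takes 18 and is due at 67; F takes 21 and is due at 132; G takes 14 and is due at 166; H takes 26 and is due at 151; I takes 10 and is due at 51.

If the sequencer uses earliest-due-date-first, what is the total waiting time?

483

EDD (increasing due date): I E B D F A H G C.
I: waits 0, runs 0→10
E: waits 10, runs 10→28
B: waits 28, runs 28→31
D: waits 31, runs 31→39
F: waits 39, runs 39→60
A: waits 60, runs 60→83
H: waits 83, runs 83→109
G: waits 109, runs 109→123
C: waits 123, runs 123→150
Sum = 0+10+28+31+39+60+83+109+123 = 483.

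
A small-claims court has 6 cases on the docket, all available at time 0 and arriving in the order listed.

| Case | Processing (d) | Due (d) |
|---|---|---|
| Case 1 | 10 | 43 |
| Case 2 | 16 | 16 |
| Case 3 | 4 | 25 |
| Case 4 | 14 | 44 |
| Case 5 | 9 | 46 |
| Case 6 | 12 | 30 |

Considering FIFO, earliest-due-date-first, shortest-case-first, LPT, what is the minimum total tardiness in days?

FIFO (arrival order): Case 1 Case 2 Case 3 Case 4 Case 5 Case 6.
Case 1: 0→10, due 43, tardiness 0
Case 2: 10→26, due 16, tardiness 10
Case 3: 26→30, due 25, tardiness 5
Case 4: 30→44, due 44, tardiness 0
Case 5: 44→53, due 46, tardiness 7
Case 6: 53→65, due 30, tardiness 35
Sum = 0+10+5+0+7+35 = 57.
EDD (increasing due date): Case 2 Case 3 Case 6 Case 1 Case 4 Case 5.
Case 2: 0→16, due 16, tardiness 0
Case 3: 16→20, due 25, tardiness 0
Case 6: 20→32, due 30, tardiness 2
Case 1: 32→42, due 43, tardiness 0
Case 4: 42→56, due 44, tardiness 12
Case 5: 56→65, due 46, tardiness 19
Sum = 0+0+2+0+12+19 = 33.
SPT (increasing processing time): Case 3 Case 5 Case 1 Case 6 Case 4 Case 2.
Case 3: 0→4, due 25, tardiness 0
Case 5: 4→13, due 46, tardiness 0
Case 1: 13→23, due 43, tardiness 0
Case 6: 23→35, due 30, tardiness 5
Case 4: 35→49, due 44, tardiness 5
Case 2: 49→65, due 16, tardiness 49
Sum = 0+0+0+5+5+49 = 59.
LPT (decreasing processing time): Case 2 Case 4 Case 6 Case 1 Case 5 Case 3.
Case 2: 0→16, due 16, tardiness 0
Case 4: 16→30, due 44, tardiness 0
Case 6: 30→42, due 30, tardiness 12
Case 1: 42→52, due 43, tardiness 9
Case 5: 52→61, due 46, tardiness 15
Case 3: 61→65, due 25, tardiness 40
Sum = 0+0+12+9+15+40 = 76.
FIFO 57, EDD 33, SPT 59, LPT 76 → minimum 33.

33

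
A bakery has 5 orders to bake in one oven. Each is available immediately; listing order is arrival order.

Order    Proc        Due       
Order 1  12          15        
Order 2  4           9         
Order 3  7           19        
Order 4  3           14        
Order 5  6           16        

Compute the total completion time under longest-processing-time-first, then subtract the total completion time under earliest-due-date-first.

LPT (decreasing processing time): Order 1 Order 3 Order 5 Order 2 Order 4.
Order 1: 0→12
Order 3: 12→19
Order 5: 19→25
Order 2: 25→29
Order 4: 29→32
Sum = 12+19+25+29+32 = 117.
EDD (increasing due date): Order 2 Order 4 Order 1 Order 5 Order 3.
Order 2: 0→4
Order 4: 4→7
Order 1: 7→19
Order 5: 19→25
Order 3: 25→32
Sum = 4+7+19+25+32 = 87.
Difference = 117 − 87 = 30.

30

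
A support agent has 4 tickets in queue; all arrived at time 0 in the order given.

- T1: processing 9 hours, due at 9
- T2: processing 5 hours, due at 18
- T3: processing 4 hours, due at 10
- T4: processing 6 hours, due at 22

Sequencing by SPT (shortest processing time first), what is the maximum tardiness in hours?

15

SPT (increasing processing time): T3 T2 T4 T1.
T3: 0→4, due 10, tardiness 0
T2: 4→9, due 18, tardiness 0
T4: 9→15, due 22, tardiness 0
T1: 15→24, due 9, tardiness 15
Maximum = 15.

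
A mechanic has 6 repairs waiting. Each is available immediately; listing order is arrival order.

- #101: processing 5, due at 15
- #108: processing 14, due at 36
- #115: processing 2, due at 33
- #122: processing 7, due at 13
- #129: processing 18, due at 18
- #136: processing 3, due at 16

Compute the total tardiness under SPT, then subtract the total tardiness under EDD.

5

SPT (increasing processing time): #115 #136 #101 #122 #108 #129.
#115: 0→2, due 33, tardiness 0
#136: 2→5, due 16, tardiness 0
#101: 5→10, due 15, tardiness 0
#122: 10→17, due 13, tardiness 4
#108: 17→31, due 36, tardiness 0
#129: 31→49, due 18, tardiness 31
Sum = 0+0+0+4+0+31 = 35.
EDD (increasing due date): #122 #101 #136 #129 #115 #108.
#122: 0→7, due 13, tardiness 0
#101: 7→12, due 15, tardiness 0
#136: 12→15, due 16, tardiness 0
#129: 15→33, due 18, tardiness 15
#115: 33→35, due 33, tardiness 2
#108: 35→49, due 36, tardiness 13
Sum = 0+0+0+15+2+13 = 30.
Difference = 35 − 30 = 5.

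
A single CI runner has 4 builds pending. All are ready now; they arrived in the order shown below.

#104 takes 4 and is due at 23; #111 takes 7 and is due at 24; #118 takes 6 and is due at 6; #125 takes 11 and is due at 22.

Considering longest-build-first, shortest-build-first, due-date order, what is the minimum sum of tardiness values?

4

LPT (decreasing processing time): #125 #111 #118 #104.
#125: 0→11, due 22, tardiness 0
#111: 11→18, due 24, tardiness 0
#118: 18→24, due 6, tardiness 18
#104: 24→28, due 23, tardiness 5
Sum = 0+0+18+5 = 23.
SPT (increasing processing time): #104 #118 #111 #125.
#104: 0→4, due 23, tardiness 0
#118: 4→10, due 6, tardiness 4
#111: 10→17, due 24, tardiness 0
#125: 17→28, due 22, tardiness 6
Sum = 0+4+0+6 = 10.
EDD (increasing due date): #118 #125 #104 #111.
#118: 0→6, due 6, tardiness 0
#125: 6→17, due 22, tardiness 0
#104: 17→21, due 23, tardiness 0
#111: 21→28, due 24, tardiness 4
Sum = 0+0+0+4 = 4.
LPT 23, SPT 10, EDD 4 → minimum 4.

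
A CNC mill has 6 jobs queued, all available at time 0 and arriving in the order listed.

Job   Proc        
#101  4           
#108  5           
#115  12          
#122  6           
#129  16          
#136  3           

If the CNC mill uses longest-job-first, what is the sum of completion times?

LPT (decreasing processing time): #129 #115 #122 #108 #101 #136.
#129: 0→16
#115: 16→28
#122: 28→34
#108: 34→39
#101: 39→43
#136: 43→46
Sum = 16+28+34+39+43+46 = 206.

206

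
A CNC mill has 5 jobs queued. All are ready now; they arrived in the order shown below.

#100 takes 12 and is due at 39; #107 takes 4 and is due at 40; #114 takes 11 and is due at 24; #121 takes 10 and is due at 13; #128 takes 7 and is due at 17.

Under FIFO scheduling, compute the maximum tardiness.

FIFO (arrival order): #100 #107 #114 #121 #128.
#100: 0→12, due 39, tardiness 0
#107: 12→16, due 40, tardiness 0
#114: 16→27, due 24, tardiness 3
#121: 27→37, due 13, tardiness 24
#128: 37→44, due 17, tardiness 27
Maximum = 27.

27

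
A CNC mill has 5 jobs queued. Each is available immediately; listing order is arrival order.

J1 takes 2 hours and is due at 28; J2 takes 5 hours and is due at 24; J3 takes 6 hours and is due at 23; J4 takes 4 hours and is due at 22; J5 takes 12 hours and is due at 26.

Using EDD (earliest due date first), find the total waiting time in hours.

EDD (increasing due date): J4 J3 J2 J5 J1.
J4: waits 0, runs 0→4
J3: waits 4, runs 4→10
J2: waits 10, runs 10→15
J5: waits 15, runs 15→27
J1: waits 27, runs 27→29
Sum = 0+4+10+15+27 = 56.

56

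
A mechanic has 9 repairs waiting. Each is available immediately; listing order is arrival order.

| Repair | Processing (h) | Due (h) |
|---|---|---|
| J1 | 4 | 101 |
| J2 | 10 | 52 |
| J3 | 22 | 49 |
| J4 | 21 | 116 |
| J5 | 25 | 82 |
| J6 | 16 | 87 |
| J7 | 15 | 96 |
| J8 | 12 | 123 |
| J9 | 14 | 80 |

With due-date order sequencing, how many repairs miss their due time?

EDD (increasing due date): J3 J2 J9 J5 J6 J7 J1 J4 J8.
J3: 0→22, due 49, tardiness 0
J2: 22→32, due 52, tardiness 0
J9: 32→46, due 80, tardiness 0
J5: 46→71, due 82, tardiness 0
J6: 71→87, due 87, tardiness 0
J7: 87→102, due 96, tardiness 6
J1: 102→106, due 101, tardiness 5
J4: 106→127, due 116, tardiness 11
J8: 127→139, due 123, tardiness 16
Late repairs: 4.

4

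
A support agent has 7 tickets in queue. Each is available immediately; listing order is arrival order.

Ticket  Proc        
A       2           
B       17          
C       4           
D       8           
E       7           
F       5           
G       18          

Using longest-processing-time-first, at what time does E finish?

LPT (decreasing processing time): G B D E F C A.
G: 0→18
B: 18→35
D: 35→43
E: 43→50

50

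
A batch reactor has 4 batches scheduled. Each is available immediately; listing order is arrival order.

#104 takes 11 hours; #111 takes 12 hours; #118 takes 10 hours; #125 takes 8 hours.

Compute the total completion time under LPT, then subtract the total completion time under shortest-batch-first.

LPT (decreasing processing time): #111 #104 #118 #125.
#111: 0→12
#104: 12→23
#118: 23→33
#125: 33→41
Sum = 12+23+33+41 = 109.
SPT (increasing processing time): #125 #118 #104 #111.
#125: 0→8
#118: 8→18
#104: 18→29
#111: 29→41
Sum = 8+18+29+41 = 96.
Difference = 109 − 96 = 13.

13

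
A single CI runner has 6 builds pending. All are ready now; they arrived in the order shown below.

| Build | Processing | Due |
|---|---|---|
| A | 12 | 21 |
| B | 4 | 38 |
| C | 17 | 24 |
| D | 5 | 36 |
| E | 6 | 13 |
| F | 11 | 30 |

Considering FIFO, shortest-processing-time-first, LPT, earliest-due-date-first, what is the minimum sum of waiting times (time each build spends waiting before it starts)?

FIFO (arrival order): A B C D E F.
A: waits 0, runs 0→12
B: waits 12, runs 12→16
C: waits 16, runs 16→33
D: waits 33, runs 33→38
E: waits 38, runs 38→44
F: waits 44, runs 44→55
Sum = 0+12+16+33+38+44 = 143.
SPT (increasing processing time): B D E F A C.
B: waits 0, runs 0→4
D: waits 4, runs 4→9
E: waits 9, runs 9→15
F: waits 15, runs 15→26
A: waits 26, runs 26→38
C: waits 38, runs 38→55
Sum = 0+4+9+15+26+38 = 92.
LPT (decreasing processing time): C A F E D B.
C: waits 0, runs 0→17
A: waits 17, runs 17→29
F: waits 29, runs 29→40
E: waits 40, runs 40→46
D: waits 46, runs 46→51
B: waits 51, runs 51→55
Sum = 0+17+29+40+46+51 = 183.
EDD (increasing due date): E A C F D B.
E: waits 0, runs 0→6
A: waits 6, runs 6→18
C: waits 18, runs 18→35
F: waits 35, runs 35→46
D: waits 46, runs 46→51
B: waits 51, runs 51→55
Sum = 0+6+18+35+46+51 = 156.
FIFO 143, SPT 92, LPT 183, EDD 156 → minimum 92.

92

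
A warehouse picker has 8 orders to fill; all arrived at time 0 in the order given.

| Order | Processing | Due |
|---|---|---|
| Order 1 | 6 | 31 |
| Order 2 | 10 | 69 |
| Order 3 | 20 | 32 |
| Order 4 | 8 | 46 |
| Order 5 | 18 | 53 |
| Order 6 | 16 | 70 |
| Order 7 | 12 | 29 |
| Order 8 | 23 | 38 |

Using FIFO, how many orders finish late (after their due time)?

FIFO (arrival order): Order 1 Order 2 Order 3 Order 4 Order 5 Order 6 Order 7 Order 8.
Order 1: 0→6, due 31, tardiness 0
Order 2: 6→16, due 69, tardiness 0
Order 3: 16→36, due 32, tardiness 4
Order 4: 36→44, due 46, tardiness 0
Order 5: 44→62, due 53, tardiness 9
Order 6: 62→78, due 70, tardiness 8
Order 7: 78→90, due 29, tardiness 61
Order 8: 90→113, due 38, tardiness 75
Late orders: 5.

5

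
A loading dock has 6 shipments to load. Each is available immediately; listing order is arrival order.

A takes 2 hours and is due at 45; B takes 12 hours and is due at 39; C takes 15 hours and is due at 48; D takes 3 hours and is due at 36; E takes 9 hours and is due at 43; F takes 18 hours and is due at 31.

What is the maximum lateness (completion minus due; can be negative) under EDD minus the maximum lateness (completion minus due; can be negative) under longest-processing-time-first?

-10

EDD (increasing due date): F D B E A C.
F: 0→18, due 31, lateness -13
D: 18→21, due 36, lateness -15
B: 21→33, due 39, lateness -6
E: 33→42, due 43, lateness -1
A: 42→44, due 45, lateness -1
C: 44→59, due 48, lateness 11
Maximum = 11.
LPT (decreasing processing time): F C B E D A.
F: 0→18, due 31, lateness -13
C: 18→33, due 48, lateness -15
B: 33→45, due 39, lateness 6
E: 45→54, due 43, lateness 11
D: 54→57, due 36, lateness 21
A: 57→59, due 45, lateness 14
Maximum = 21.
Difference = 11 − 21 = -10.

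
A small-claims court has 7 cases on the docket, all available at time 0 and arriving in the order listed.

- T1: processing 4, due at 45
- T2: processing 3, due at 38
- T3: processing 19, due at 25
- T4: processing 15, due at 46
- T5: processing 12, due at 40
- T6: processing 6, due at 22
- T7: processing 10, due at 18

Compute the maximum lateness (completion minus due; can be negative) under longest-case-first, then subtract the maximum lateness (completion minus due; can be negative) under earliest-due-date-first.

LPT (decreasing processing time): T3 T4 T5 T7 T6 T1 T2.
T3: 0→19, due 25, lateness -6
T4: 19→34, due 46, lateness -12
T5: 34→46, due 40, lateness 6
T7: 46→56, due 18, lateness 38
T6: 56→62, due 22, lateness 40
T1: 62→66, due 45, lateness 21
T2: 66→69, due 38, lateness 31
Maximum = 40.
EDD (increasing due date): T7 T6 T3 T2 T5 T1 T4.
T7: 0→10, due 18, lateness -8
T6: 10→16, due 22, lateness -6
T3: 16→35, due 25, lateness 10
T2: 35→38, due 38, lateness 0
T5: 38→50, due 40, lateness 10
T1: 50→54, due 45, lateness 9
T4: 54→69, due 46, lateness 23
Maximum = 23.
Difference = 40 − 23 = 17.

17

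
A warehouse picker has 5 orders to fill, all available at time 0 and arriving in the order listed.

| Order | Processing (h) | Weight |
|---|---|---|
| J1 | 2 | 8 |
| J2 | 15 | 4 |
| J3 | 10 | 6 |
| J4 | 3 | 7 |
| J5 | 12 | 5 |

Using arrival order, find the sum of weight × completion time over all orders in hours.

FIFO (arrival order): J1 J2 J3 J4 J5.
J1: finishes 2, weight 8, w·C = 16
J2: finishes 17, weight 4, w·C = 68
J3: finishes 27, weight 6, w·C = 162
J4: finishes 30, weight 7, w·C = 210
J5: finishes 42, weight 5, w·C = 210
Sum = 16+68+162+210+210 = 666.

666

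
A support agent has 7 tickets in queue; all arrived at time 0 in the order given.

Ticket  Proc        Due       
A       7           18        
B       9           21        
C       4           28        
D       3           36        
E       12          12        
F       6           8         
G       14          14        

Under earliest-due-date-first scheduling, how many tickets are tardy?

6

EDD (increasing due date): F E G A B C D.
F: 0→6, due 8, tardiness 0
E: 6→18, due 12, tardiness 6
G: 18→32, due 14, tardiness 18
A: 32→39, due 18, tardiness 21
B: 39→48, due 21, tardiness 27
C: 48→52, due 28, tardiness 24
D: 52→55, due 36, tardiness 19
Late tickets: 6.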